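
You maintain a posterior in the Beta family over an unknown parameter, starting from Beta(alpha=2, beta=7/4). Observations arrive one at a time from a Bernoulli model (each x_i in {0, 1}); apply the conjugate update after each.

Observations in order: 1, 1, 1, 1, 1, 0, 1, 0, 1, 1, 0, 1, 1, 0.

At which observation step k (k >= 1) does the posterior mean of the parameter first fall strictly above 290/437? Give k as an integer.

obs 1: x=1 → posterior Beta(3, 7/4)
obs 2: x=1 → posterior Beta(4, 7/4)
obs 3: x=1 → posterior Beta(5, 7/4)
obs 4: x=1 → posterior Beta(6, 7/4)
obs 5: x=1 → posterior Beta(7, 7/4)
obs 6: x=0 → posterior Beta(7, 11/4)
obs 7: x=1 → posterior Beta(8, 11/4)
obs 8: x=0 → posterior Beta(8, 15/4)
obs 9: x=1 → posterior Beta(9, 15/4)
obs 10: x=1 → posterior Beta(10, 15/4)
obs 11: x=0 → posterior Beta(10, 19/4)
obs 12: x=1 → posterior Beta(11, 19/4)
obs 13: x=1 → posterior Beta(12, 19/4)
obs 14: x=0 → posterior Beta(12, 23/4)

k = 2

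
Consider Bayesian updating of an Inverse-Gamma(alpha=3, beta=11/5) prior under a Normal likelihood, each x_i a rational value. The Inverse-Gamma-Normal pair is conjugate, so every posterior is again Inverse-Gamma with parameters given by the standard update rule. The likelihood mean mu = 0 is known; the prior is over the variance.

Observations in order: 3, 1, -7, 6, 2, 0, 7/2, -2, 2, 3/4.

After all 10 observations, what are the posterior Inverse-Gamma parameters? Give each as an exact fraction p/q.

alpha=8, beta=9937/160

obs 1: x=3 → posterior Inverse-Gamma(7/2, 67/10)
obs 2: x=1 → posterior Inverse-Gamma(4, 36/5)
obs 3: x=-7 → posterior Inverse-Gamma(9/2, 317/10)
obs 4: x=6 → posterior Inverse-Gamma(5, 497/10)
obs 5: x=2 → posterior Inverse-Gamma(11/2, 517/10)
obs 6: x=0 → posterior Inverse-Gamma(6, 517/10)
obs 7: x=7/2 → posterior Inverse-Gamma(13/2, 2313/40)
obs 8: x=-2 → posterior Inverse-Gamma(7, 2393/40)
obs 9: x=2 → posterior Inverse-Gamma(15/2, 2473/40)
obs 10: x=3/4 → posterior Inverse-Gamma(8, 9937/160)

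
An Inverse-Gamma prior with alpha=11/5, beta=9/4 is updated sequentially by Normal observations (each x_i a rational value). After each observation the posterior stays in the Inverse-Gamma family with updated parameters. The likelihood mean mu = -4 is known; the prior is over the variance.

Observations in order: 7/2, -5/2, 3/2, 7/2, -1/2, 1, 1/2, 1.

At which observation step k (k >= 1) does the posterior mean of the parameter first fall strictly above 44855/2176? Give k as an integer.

obs 1: x=7/2 → posterior Inverse-Gamma(27/10, 243/8)
obs 2: x=-5/2 → posterior Inverse-Gamma(16/5, 63/2)
obs 3: x=3/2 → posterior Inverse-Gamma(37/10, 373/8)
obs 4: x=7/2 → posterior Inverse-Gamma(21/5, 299/4)
obs 5: x=-1/2 → posterior Inverse-Gamma(47/10, 647/8)
obs 6: x=1 → posterior Inverse-Gamma(26/5, 747/8)
obs 7: x=1/2 → posterior Inverse-Gamma(57/10, 207/2)
obs 8: x=1 → posterior Inverse-Gamma(31/5, 116)

k = 4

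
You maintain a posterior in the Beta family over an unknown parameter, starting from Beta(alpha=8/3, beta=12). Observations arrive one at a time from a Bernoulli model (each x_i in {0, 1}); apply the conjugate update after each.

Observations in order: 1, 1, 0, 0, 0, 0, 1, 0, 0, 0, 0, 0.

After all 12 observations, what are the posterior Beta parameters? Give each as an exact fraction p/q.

alpha=17/3, beta=21

obs 1: x=1 → posterior Beta(11/3, 12)
obs 2: x=1 → posterior Beta(14/3, 12)
obs 3: x=0 → posterior Beta(14/3, 13)
obs 4: x=0 → posterior Beta(14/3, 14)
obs 5: x=0 → posterior Beta(14/3, 15)
obs 6: x=0 → posterior Beta(14/3, 16)
obs 7: x=1 → posterior Beta(17/3, 16)
obs 8: x=0 → posterior Beta(17/3, 17)
obs 9: x=0 → posterior Beta(17/3, 18)
obs 10: x=0 → posterior Beta(17/3, 19)
obs 11: x=0 → posterior Beta(17/3, 20)
obs 12: x=0 → posterior Beta(17/3, 21)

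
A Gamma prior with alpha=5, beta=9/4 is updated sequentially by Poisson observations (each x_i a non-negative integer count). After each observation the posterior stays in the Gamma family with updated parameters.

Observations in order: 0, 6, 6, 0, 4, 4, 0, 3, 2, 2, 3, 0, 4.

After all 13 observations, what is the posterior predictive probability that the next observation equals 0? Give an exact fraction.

4244861897142842325845994363322721652637918676158764075736824400853941/50538332580524316224618937687177676223979282440268434584140777587890625

obs 1: x=0 → posterior Gamma(5, 13/4)
obs 2: x=6 → posterior Gamma(11, 17/4)
obs 3: x=6 → posterior Gamma(17, 21/4)
obs 4: x=0 → posterior Gamma(17, 25/4)
obs 5: x=4 → posterior Gamma(21, 29/4)
obs 6: x=4 → posterior Gamma(25, 33/4)
obs 7: x=0 → posterior Gamma(25, 37/4)
obs 8: x=3 → posterior Gamma(28, 41/4)
obs 9: x=2 → posterior Gamma(30, 45/4)
obs 10: x=2 → posterior Gamma(32, 49/4)
obs 11: x=3 → posterior Gamma(35, 53/4)
obs 12: x=0 → posterior Gamma(35, 57/4)
obs 13: x=4 → posterior Gamma(39, 61/4)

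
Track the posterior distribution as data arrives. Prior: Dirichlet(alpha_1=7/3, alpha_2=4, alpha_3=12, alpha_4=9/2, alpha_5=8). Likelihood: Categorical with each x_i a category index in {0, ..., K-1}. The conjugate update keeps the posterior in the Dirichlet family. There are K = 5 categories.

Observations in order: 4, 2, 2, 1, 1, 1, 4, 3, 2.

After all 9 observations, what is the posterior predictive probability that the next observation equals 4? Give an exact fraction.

60/239

obs 1: x=4 → posterior Dirichlet(7/3, 4, 12, 9/2, 9)
obs 2: x=2 → posterior Dirichlet(7/3, 4, 13, 9/2, 9)
obs 3: x=2 → posterior Dirichlet(7/3, 4, 14, 9/2, 9)
obs 4: x=1 → posterior Dirichlet(7/3, 5, 14, 9/2, 9)
obs 5: x=1 → posterior Dirichlet(7/3, 6, 14, 9/2, 9)
obs 6: x=1 → posterior Dirichlet(7/3, 7, 14, 9/2, 9)
obs 7: x=4 → posterior Dirichlet(7/3, 7, 14, 9/2, 10)
obs 8: x=3 → posterior Dirichlet(7/3, 7, 14, 11/2, 10)
obs 9: x=2 → posterior Dirichlet(7/3, 7, 15, 11/2, 10)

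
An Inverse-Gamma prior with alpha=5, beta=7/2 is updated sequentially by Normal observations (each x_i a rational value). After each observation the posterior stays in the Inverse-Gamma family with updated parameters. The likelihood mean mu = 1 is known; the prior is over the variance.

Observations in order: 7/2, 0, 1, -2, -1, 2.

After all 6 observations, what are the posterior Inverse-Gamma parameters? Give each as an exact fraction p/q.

obs 1: x=7/2 → posterior Inverse-Gamma(11/2, 53/8)
obs 2: x=0 → posterior Inverse-Gamma(6, 57/8)
obs 3: x=1 → posterior Inverse-Gamma(13/2, 57/8)
obs 4: x=-2 → posterior Inverse-Gamma(7, 93/8)
obs 5: x=-1 → posterior Inverse-Gamma(15/2, 109/8)
obs 6: x=2 → posterior Inverse-Gamma(8, 113/8)

alpha=8, beta=113/8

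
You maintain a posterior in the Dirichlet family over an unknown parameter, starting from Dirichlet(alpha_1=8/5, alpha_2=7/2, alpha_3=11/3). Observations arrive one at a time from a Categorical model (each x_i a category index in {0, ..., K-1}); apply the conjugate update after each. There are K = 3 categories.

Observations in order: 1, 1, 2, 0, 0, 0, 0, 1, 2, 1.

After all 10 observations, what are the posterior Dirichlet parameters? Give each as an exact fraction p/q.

alpha_1=28/5, alpha_2=15/2, alpha_3=17/3

obs 1: x=1 → posterior Dirichlet(8/5, 9/2, 11/3)
obs 2: x=1 → posterior Dirichlet(8/5, 11/2, 11/3)
obs 3: x=2 → posterior Dirichlet(8/5, 11/2, 14/3)
obs 4: x=0 → posterior Dirichlet(13/5, 11/2, 14/3)
obs 5: x=0 → posterior Dirichlet(18/5, 11/2, 14/3)
obs 6: x=0 → posterior Dirichlet(23/5, 11/2, 14/3)
obs 7: x=0 → posterior Dirichlet(28/5, 11/2, 14/3)
obs 8: x=1 → posterior Dirichlet(28/5, 13/2, 14/3)
obs 9: x=2 → posterior Dirichlet(28/5, 13/2, 17/3)
obs 10: x=1 → posterior Dirichlet(28/5, 15/2, 17/3)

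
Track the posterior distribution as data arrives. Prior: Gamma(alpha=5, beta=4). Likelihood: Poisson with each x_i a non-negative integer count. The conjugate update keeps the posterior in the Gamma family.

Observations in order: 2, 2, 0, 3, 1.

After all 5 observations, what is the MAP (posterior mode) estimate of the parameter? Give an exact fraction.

4/3

obs 1: x=2 → posterior Gamma(7, 5)
obs 2: x=2 → posterior Gamma(9, 6)
obs 3: x=0 → posterior Gamma(9, 7)
obs 4: x=3 → posterior Gamma(12, 8)
obs 5: x=1 → posterior Gamma(13, 9)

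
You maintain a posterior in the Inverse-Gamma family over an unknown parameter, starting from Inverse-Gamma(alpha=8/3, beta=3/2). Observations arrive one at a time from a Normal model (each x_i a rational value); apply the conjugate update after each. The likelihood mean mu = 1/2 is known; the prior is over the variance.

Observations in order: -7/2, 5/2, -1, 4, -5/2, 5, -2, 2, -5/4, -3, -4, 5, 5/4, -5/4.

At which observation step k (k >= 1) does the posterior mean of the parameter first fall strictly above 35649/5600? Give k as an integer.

k = 6

obs 1: x=-7/2 → posterior Inverse-Gamma(19/6, 19/2)
obs 2: x=5/2 → posterior Inverse-Gamma(11/3, 23/2)
obs 3: x=-1 → posterior Inverse-Gamma(25/6, 101/8)
obs 4: x=4 → posterior Inverse-Gamma(14/3, 75/4)
obs 5: x=-5/2 → posterior Inverse-Gamma(31/6, 93/4)
obs 6: x=5 → posterior Inverse-Gamma(17/3, 267/8)
obs 7: x=-2 → posterior Inverse-Gamma(37/6, 73/2)
obs 8: x=2 → posterior Inverse-Gamma(20/3, 301/8)
obs 9: x=-5/4 → posterior Inverse-Gamma(43/6, 1253/32)
obs 10: x=-3 → posterior Inverse-Gamma(23/3, 1449/32)
obs 11: x=-4 → posterior Inverse-Gamma(49/6, 1773/32)
obs 12: x=5 → posterior Inverse-Gamma(26/3, 2097/32)
obs 13: x=5/4 → posterior Inverse-Gamma(55/6, 1053/16)
obs 14: x=-5/4 → posterior Inverse-Gamma(29/3, 2155/32)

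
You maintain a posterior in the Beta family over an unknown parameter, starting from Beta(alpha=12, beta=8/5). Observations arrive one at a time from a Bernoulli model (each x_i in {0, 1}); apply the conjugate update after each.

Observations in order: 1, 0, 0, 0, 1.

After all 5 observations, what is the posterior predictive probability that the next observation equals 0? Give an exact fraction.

23/93

obs 1: x=1 → posterior Beta(13, 8/5)
obs 2: x=0 → posterior Beta(13, 13/5)
obs 3: x=0 → posterior Beta(13, 18/5)
obs 4: x=0 → posterior Beta(13, 23/5)
obs 5: x=1 → posterior Beta(14, 23/5)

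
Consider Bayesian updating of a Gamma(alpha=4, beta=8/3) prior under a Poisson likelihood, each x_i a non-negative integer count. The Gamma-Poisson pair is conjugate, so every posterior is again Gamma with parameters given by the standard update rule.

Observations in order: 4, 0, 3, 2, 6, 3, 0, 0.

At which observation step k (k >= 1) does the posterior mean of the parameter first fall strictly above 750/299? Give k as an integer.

k = 6

obs 1: x=4 → posterior Gamma(8, 11/3)
obs 2: x=0 → posterior Gamma(8, 14/3)
obs 3: x=3 → posterior Gamma(11, 17/3)
obs 4: x=2 → posterior Gamma(13, 20/3)
obs 5: x=6 → posterior Gamma(19, 23/3)
obs 6: x=3 → posterior Gamma(22, 26/3)
obs 7: x=0 → posterior Gamma(22, 29/3)
obs 8: x=0 → posterior Gamma(22, 32/3)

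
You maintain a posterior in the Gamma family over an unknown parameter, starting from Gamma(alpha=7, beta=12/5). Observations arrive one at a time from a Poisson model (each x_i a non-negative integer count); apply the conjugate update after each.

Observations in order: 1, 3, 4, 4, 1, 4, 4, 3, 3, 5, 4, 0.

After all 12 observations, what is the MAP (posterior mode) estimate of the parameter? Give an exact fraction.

35/12

obs 1: x=1 → posterior Gamma(8, 17/5)
obs 2: x=3 → posterior Gamma(11, 22/5)
obs 3: x=4 → posterior Gamma(15, 27/5)
obs 4: x=4 → posterior Gamma(19, 32/5)
obs 5: x=1 → posterior Gamma(20, 37/5)
obs 6: x=4 → posterior Gamma(24, 42/5)
obs 7: x=4 → posterior Gamma(28, 47/5)
obs 8: x=3 → posterior Gamma(31, 52/5)
obs 9: x=3 → posterior Gamma(34, 57/5)
obs 10: x=5 → posterior Gamma(39, 62/5)
obs 11: x=4 → posterior Gamma(43, 67/5)
obs 12: x=0 → posterior Gamma(43, 72/5)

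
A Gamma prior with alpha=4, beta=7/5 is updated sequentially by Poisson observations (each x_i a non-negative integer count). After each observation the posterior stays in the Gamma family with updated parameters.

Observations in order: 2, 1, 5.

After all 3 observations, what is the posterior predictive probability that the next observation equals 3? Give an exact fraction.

584902619712739328000/2954312706550833698643

obs 1: x=2 → posterior Gamma(6, 12/5)
obs 2: x=1 → posterior Gamma(7, 17/5)
obs 3: x=5 → posterior Gamma(12, 22/5)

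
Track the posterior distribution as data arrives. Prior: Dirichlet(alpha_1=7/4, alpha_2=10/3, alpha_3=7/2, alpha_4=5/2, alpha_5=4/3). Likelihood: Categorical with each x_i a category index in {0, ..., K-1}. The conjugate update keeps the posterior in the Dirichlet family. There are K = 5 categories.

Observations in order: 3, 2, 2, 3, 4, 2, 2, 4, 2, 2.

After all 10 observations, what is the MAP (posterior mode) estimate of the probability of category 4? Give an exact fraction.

obs 1: x=3 → posterior Dirichlet(7/4, 10/3, 7/2, 7/2, 4/3)
obs 2: x=2 → posterior Dirichlet(7/4, 10/3, 9/2, 7/2, 4/3)
obs 3: x=2 → posterior Dirichlet(7/4, 10/3, 11/2, 7/2, 4/3)
obs 4: x=3 → posterior Dirichlet(7/4, 10/3, 11/2, 9/2, 4/3)
obs 5: x=4 → posterior Dirichlet(7/4, 10/3, 11/2, 9/2, 7/3)
obs 6: x=2 → posterior Dirichlet(7/4, 10/3, 13/2, 9/2, 7/3)
obs 7: x=2 → posterior Dirichlet(7/4, 10/3, 15/2, 9/2, 7/3)
obs 8: x=4 → posterior Dirichlet(7/4, 10/3, 15/2, 9/2, 10/3)
obs 9: x=2 → posterior Dirichlet(7/4, 10/3, 17/2, 9/2, 10/3)
obs 10: x=2 → posterior Dirichlet(7/4, 10/3, 19/2, 9/2, 10/3)

28/209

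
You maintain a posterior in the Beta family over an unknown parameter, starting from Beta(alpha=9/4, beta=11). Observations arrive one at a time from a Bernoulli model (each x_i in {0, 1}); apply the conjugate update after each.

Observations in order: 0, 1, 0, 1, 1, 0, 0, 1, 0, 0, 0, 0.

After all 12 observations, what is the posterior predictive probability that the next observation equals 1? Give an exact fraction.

obs 1: x=0 → posterior Beta(9/4, 12)
obs 2: x=1 → posterior Beta(13/4, 12)
obs 3: x=0 → posterior Beta(13/4, 13)
obs 4: x=1 → posterior Beta(17/4, 13)
obs 5: x=1 → posterior Beta(21/4, 13)
obs 6: x=0 → posterior Beta(21/4, 14)
obs 7: x=0 → posterior Beta(21/4, 15)
obs 8: x=1 → posterior Beta(25/4, 15)
obs 9: x=0 → posterior Beta(25/4, 16)
obs 10: x=0 → posterior Beta(25/4, 17)
obs 11: x=0 → posterior Beta(25/4, 18)
obs 12: x=0 → posterior Beta(25/4, 19)

25/101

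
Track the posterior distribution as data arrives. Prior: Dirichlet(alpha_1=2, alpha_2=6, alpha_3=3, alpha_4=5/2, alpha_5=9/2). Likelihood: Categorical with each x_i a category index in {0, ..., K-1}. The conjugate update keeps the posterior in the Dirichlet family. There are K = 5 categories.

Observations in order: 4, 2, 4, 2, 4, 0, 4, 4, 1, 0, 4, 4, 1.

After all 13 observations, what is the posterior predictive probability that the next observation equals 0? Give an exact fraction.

obs 1: x=4 → posterior Dirichlet(2, 6, 3, 5/2, 11/2)
obs 2: x=2 → posterior Dirichlet(2, 6, 4, 5/2, 11/2)
obs 3: x=4 → posterior Dirichlet(2, 6, 4, 5/2, 13/2)
obs 4: x=2 → posterior Dirichlet(2, 6, 5, 5/2, 13/2)
obs 5: x=4 → posterior Dirichlet(2, 6, 5, 5/2, 15/2)
obs 6: x=0 → posterior Dirichlet(3, 6, 5, 5/2, 15/2)
obs 7: x=4 → posterior Dirichlet(3, 6, 5, 5/2, 17/2)
obs 8: x=4 → posterior Dirichlet(3, 6, 5, 5/2, 19/2)
obs 9: x=1 → posterior Dirichlet(3, 7, 5, 5/2, 19/2)
obs 10: x=0 → posterior Dirichlet(4, 7, 5, 5/2, 19/2)
obs 11: x=4 → posterior Dirichlet(4, 7, 5, 5/2, 21/2)
obs 12: x=4 → posterior Dirichlet(4, 7, 5, 5/2, 23/2)
obs 13: x=1 → posterior Dirichlet(4, 8, 5, 5/2, 23/2)

4/31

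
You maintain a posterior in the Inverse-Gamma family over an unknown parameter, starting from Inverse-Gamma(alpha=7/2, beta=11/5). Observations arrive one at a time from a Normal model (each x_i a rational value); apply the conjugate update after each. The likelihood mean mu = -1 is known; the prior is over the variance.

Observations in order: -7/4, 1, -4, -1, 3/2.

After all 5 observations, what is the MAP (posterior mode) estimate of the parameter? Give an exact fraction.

obs 1: x=-7/4 → posterior Inverse-Gamma(4, 397/160)
obs 2: x=1 → posterior Inverse-Gamma(9/2, 717/160)
obs 3: x=-4 → posterior Inverse-Gamma(5, 1437/160)
obs 4: x=-1 → posterior Inverse-Gamma(11/2, 1437/160)
obs 5: x=3/2 → posterior Inverse-Gamma(6, 1937/160)

1937/1120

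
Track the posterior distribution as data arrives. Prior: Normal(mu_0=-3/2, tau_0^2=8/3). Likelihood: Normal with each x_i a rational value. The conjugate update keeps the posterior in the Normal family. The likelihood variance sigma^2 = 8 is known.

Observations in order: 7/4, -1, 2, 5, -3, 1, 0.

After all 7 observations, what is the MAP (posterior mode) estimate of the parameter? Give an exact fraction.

1/8

obs 1: x=7/4 → posterior Normal(-11/16, 2)
obs 2: x=-1 → posterior Normal(-3/4, 8/5)
obs 3: x=2 → posterior Normal(-7/24, 4/3)
obs 4: x=5 → posterior Normal(13/28, 8/7)
obs 5: x=-3 → posterior Normal(1/32, 1)
obs 6: x=1 → posterior Normal(5/36, 8/9)
obs 7: x=0 → posterior Normal(1/8, 4/5)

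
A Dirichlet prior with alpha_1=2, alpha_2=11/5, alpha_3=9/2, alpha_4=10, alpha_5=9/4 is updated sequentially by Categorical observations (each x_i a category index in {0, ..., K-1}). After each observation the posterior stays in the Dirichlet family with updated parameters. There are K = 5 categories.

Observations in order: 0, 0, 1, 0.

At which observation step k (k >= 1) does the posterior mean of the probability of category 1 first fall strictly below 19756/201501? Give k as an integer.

k = 2

obs 1: x=0 → posterior Dirichlet(3, 11/5, 9/2, 10, 9/4)
obs 2: x=0 → posterior Dirichlet(4, 11/5, 9/2, 10, 9/4)
obs 3: x=1 → posterior Dirichlet(4, 16/5, 9/2, 10, 9/4)
obs 4: x=0 → posterior Dirichlet(5, 16/5, 9/2, 10, 9/4)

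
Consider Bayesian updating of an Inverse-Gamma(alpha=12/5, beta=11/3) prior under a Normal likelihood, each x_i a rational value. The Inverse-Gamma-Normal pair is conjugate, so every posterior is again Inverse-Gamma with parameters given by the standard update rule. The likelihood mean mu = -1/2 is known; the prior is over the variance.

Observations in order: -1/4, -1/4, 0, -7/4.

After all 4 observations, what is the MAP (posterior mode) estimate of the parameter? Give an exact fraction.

2225/2592

obs 1: x=-1/4 → posterior Inverse-Gamma(29/10, 355/96)
obs 2: x=-1/4 → posterior Inverse-Gamma(17/5, 179/48)
obs 3: x=0 → posterior Inverse-Gamma(39/10, 185/48)
obs 4: x=-7/4 → posterior Inverse-Gamma(22/5, 445/96)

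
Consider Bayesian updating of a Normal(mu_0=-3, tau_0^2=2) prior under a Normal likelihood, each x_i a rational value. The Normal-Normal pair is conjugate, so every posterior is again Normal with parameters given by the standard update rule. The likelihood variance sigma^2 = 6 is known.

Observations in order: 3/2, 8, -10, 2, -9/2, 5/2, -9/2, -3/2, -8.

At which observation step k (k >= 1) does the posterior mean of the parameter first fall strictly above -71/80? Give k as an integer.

obs 1: x=3/2 → posterior Normal(-15/8, 3/2)
obs 2: x=8 → posterior Normal(1/10, 6/5)
obs 3: x=-10 → posterior Normal(-19/12, 1)
obs 4: x=2 → posterior Normal(-15/14, 6/7)
obs 5: x=-9/2 → posterior Normal(-3/2, 3/4)
obs 6: x=5/2 → posterior Normal(-19/18, 2/3)
obs 7: x=-9/2 → posterior Normal(-7/5, 3/5)
obs 8: x=-3/2 → posterior Normal(-31/22, 6/11)
obs 9: x=-8 → posterior Normal(-47/24, 1/2)

k = 2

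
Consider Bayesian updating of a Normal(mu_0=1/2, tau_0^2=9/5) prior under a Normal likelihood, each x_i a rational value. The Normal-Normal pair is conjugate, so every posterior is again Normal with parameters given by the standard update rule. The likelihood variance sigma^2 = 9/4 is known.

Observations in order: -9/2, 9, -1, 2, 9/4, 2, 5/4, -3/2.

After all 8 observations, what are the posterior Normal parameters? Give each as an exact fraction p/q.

mu_0=81/74, tau_0^2=9/37

obs 1: x=-9/2 → posterior Normal(-31/18, 1)
obs 2: x=9 → posterior Normal(41/26, 9/13)
obs 3: x=-1 → posterior Normal(33/34, 9/17)
obs 4: x=2 → posterior Normal(7/6, 3/7)
obs 5: x=9/4 → posterior Normal(67/50, 9/25)
obs 6: x=2 → posterior Normal(83/58, 9/29)
obs 7: x=5/4 → posterior Normal(31/22, 3/11)
obs 8: x=-3/2 → posterior Normal(81/74, 9/37)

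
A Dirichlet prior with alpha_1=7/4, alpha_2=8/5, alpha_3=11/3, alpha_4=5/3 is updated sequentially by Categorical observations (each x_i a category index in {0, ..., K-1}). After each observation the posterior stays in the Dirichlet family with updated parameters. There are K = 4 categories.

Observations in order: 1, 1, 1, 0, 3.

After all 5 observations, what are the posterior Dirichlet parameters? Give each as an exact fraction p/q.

alpha_1=11/4, alpha_2=23/5, alpha_3=11/3, alpha_4=8/3

obs 1: x=1 → posterior Dirichlet(7/4, 13/5, 11/3, 5/3)
obs 2: x=1 → posterior Dirichlet(7/4, 18/5, 11/3, 5/3)
obs 3: x=1 → posterior Dirichlet(7/4, 23/5, 11/3, 5/3)
obs 4: x=0 → posterior Dirichlet(11/4, 23/5, 11/3, 5/3)
obs 5: x=3 → posterior Dirichlet(11/4, 23/5, 11/3, 8/3)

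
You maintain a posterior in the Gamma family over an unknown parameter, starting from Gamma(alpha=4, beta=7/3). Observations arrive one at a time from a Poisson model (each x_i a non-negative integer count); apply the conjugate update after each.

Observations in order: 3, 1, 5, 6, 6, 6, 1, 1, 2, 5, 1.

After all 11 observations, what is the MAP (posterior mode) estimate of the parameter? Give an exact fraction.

3

obs 1: x=3 → posterior Gamma(7, 10/3)
obs 2: x=1 → posterior Gamma(8, 13/3)
obs 3: x=5 → posterior Gamma(13, 16/3)
obs 4: x=6 → posterior Gamma(19, 19/3)
obs 5: x=6 → posterior Gamma(25, 22/3)
obs 6: x=6 → posterior Gamma(31, 25/3)
obs 7: x=1 → posterior Gamma(32, 28/3)
obs 8: x=1 → posterior Gamma(33, 31/3)
obs 9: x=2 → posterior Gamma(35, 34/3)
obs 10: x=5 → posterior Gamma(40, 37/3)
obs 11: x=1 → posterior Gamma(41, 40/3)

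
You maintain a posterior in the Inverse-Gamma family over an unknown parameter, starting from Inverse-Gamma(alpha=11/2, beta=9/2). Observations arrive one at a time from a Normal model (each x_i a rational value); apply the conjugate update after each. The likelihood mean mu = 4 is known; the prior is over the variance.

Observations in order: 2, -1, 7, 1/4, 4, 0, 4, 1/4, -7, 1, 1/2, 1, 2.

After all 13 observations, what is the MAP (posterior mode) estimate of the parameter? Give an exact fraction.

1971/208

obs 1: x=2 → posterior Inverse-Gamma(6, 13/2)
obs 2: x=-1 → posterior Inverse-Gamma(13/2, 19)
obs 3: x=7 → posterior Inverse-Gamma(7, 47/2)
obs 4: x=1/4 → posterior Inverse-Gamma(15/2, 977/32)
obs 5: x=4 → posterior Inverse-Gamma(8, 977/32)
obs 6: x=0 → posterior Inverse-Gamma(17/2, 1233/32)
obs 7: x=4 → posterior Inverse-Gamma(9, 1233/32)
obs 8: x=1/4 → posterior Inverse-Gamma(19/2, 729/16)
obs 9: x=-7 → posterior Inverse-Gamma(10, 1697/16)
obs 10: x=1 → posterior Inverse-Gamma(21/2, 1769/16)
obs 11: x=1/2 → posterior Inverse-Gamma(11, 1867/16)
obs 12: x=1 → posterior Inverse-Gamma(23/2, 1939/16)
obs 13: x=2 → posterior Inverse-Gamma(12, 1971/16)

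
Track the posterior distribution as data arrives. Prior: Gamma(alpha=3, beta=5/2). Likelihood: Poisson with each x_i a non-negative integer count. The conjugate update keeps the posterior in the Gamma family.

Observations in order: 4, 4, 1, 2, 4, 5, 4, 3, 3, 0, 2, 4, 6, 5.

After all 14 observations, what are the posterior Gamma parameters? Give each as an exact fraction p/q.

obs 1: x=4 → posterior Gamma(7, 7/2)
obs 2: x=4 → posterior Gamma(11, 9/2)
obs 3: x=1 → posterior Gamma(12, 11/2)
obs 4: x=2 → posterior Gamma(14, 13/2)
obs 5: x=4 → posterior Gamma(18, 15/2)
obs 6: x=5 → posterior Gamma(23, 17/2)
obs 7: x=4 → posterior Gamma(27, 19/2)
obs 8: x=3 → posterior Gamma(30, 21/2)
obs 9: x=3 → posterior Gamma(33, 23/2)
obs 10: x=0 → posterior Gamma(33, 25/2)
obs 11: x=2 → posterior Gamma(35, 27/2)
obs 12: x=4 → posterior Gamma(39, 29/2)
obs 13: x=6 → posterior Gamma(45, 31/2)
obs 14: x=5 → posterior Gamma(50, 33/2)

alpha=50, beta=33/2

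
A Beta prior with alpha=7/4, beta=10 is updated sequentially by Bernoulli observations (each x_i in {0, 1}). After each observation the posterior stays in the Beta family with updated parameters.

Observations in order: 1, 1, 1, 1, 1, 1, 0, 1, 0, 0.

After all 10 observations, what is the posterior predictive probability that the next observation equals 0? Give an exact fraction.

52/87

obs 1: x=1 → posterior Beta(11/4, 10)
obs 2: x=1 → posterior Beta(15/4, 10)
obs 3: x=1 → posterior Beta(19/4, 10)
obs 4: x=1 → posterior Beta(23/4, 10)
obs 5: x=1 → posterior Beta(27/4, 10)
obs 6: x=1 → posterior Beta(31/4, 10)
obs 7: x=0 → posterior Beta(31/4, 11)
obs 8: x=1 → posterior Beta(35/4, 11)
obs 9: x=0 → posterior Beta(35/4, 12)
obs 10: x=0 → posterior Beta(35/4, 13)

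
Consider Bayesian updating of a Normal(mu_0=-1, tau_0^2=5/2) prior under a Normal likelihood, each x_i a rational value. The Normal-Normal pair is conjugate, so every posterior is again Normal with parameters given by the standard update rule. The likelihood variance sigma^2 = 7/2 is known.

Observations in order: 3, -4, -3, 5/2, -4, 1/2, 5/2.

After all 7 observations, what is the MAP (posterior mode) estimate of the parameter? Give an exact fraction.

obs 1: x=3 → posterior Normal(2/3, 35/24)
obs 2: x=-4 → posterior Normal(-12/17, 35/34)
obs 3: x=-3 → posterior Normal(-27/22, 35/44)
obs 4: x=5/2 → posterior Normal(-29/54, 35/54)
obs 5: x=-4 → posterior Normal(-69/64, 35/64)
obs 6: x=1/2 → posterior Normal(-32/37, 35/74)
obs 7: x=5/2 → posterior Normal(-13/28, 5/12)

-13/28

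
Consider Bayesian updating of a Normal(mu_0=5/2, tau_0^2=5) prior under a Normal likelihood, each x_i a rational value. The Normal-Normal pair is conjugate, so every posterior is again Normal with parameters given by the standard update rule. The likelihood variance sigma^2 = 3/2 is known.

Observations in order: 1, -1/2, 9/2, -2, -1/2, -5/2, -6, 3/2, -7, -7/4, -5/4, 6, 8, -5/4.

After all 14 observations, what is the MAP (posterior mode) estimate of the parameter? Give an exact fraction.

obs 1: x=1 → posterior Normal(35/26, 15/13)
obs 2: x=-1/2 → posterior Normal(25/46, 15/23)
obs 3: x=9/2 → posterior Normal(115/66, 5/11)
obs 4: x=-2 → posterior Normal(75/86, 15/43)
obs 5: x=-1/2 → posterior Normal(65/106, 15/53)
obs 6: x=-5/2 → posterior Normal(5/42, 5/21)
obs 7: x=-6 → posterior Normal(-105/146, 15/73)
obs 8: x=3/2 → posterior Normal(-75/166, 15/83)
obs 9: x=-7 → posterior Normal(-215/186, 5/31)
obs 10: x=-7/4 → posterior Normal(-125/103, 15/103)
obs 11: x=-5/4 → posterior Normal(-275/226, 15/113)
obs 12: x=6 → posterior Normal(-155/246, 5/41)
obs 13: x=8 → posterior Normal(5/266, 15/133)
obs 14: x=-5/4 → posterior Normal(-10/143, 15/143)

-10/143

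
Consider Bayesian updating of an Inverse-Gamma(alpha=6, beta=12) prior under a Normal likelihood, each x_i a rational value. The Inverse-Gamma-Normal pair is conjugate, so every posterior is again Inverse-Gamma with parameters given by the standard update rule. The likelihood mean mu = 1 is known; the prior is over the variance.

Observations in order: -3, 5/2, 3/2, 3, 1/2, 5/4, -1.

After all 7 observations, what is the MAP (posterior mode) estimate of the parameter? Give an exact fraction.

obs 1: x=-3 → posterior Inverse-Gamma(13/2, 20)
obs 2: x=5/2 → posterior Inverse-Gamma(7, 169/8)
obs 3: x=3/2 → posterior Inverse-Gamma(15/2, 85/4)
obs 4: x=3 → posterior Inverse-Gamma(8, 93/4)
obs 5: x=1/2 → posterior Inverse-Gamma(17/2, 187/8)
obs 6: x=5/4 → posterior Inverse-Gamma(9, 749/32)
obs 7: x=-1 → posterior Inverse-Gamma(19/2, 813/32)

271/112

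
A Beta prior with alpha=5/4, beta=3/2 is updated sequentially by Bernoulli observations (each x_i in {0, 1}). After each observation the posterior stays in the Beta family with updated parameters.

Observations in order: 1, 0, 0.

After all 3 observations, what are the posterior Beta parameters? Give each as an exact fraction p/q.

obs 1: x=1 → posterior Beta(9/4, 3/2)
obs 2: x=0 → posterior Beta(9/4, 5/2)
obs 3: x=0 → posterior Beta(9/4, 7/2)

alpha=9/4, beta=7/2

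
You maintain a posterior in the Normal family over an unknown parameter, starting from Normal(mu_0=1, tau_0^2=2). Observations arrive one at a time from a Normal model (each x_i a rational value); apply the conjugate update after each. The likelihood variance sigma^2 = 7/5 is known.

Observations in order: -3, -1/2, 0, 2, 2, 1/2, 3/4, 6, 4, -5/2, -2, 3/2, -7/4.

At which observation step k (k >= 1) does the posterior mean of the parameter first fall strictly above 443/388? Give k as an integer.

k = 9

obs 1: x=-3 → posterior Normal(-23/17, 14/17)
obs 2: x=-1/2 → posterior Normal(-28/27, 14/27)
obs 3: x=0 → posterior Normal(-28/37, 14/37)
obs 4: x=2 → posterior Normal(-8/47, 14/47)
obs 5: x=2 → posterior Normal(4/19, 14/57)
obs 6: x=1/2 → posterior Normal(17/67, 14/67)
obs 7: x=3/4 → posterior Normal(7/22, 2/11)
obs 8: x=6 → posterior Normal(169/174, 14/87)
obs 9: x=4 → posterior Normal(249/194, 14/97)
obs 10: x=-5/2 → posterior Normal(199/214, 14/107)
obs 11: x=-2 → posterior Normal(53/78, 14/117)
obs 12: x=3/2 → posterior Normal(189/254, 14/127)
obs 13: x=-7/4 → posterior Normal(77/137, 14/137)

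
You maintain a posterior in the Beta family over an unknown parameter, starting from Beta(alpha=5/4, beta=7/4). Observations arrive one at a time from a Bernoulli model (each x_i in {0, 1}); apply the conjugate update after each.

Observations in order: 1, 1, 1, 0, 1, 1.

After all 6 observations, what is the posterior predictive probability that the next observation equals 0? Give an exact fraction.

11/36

obs 1: x=1 → posterior Beta(9/4, 7/4)
obs 2: x=1 → posterior Beta(13/4, 7/4)
obs 3: x=1 → posterior Beta(17/4, 7/4)
obs 4: x=0 → posterior Beta(17/4, 11/4)
obs 5: x=1 → posterior Beta(21/4, 11/4)
obs 6: x=1 → posterior Beta(25/4, 11/4)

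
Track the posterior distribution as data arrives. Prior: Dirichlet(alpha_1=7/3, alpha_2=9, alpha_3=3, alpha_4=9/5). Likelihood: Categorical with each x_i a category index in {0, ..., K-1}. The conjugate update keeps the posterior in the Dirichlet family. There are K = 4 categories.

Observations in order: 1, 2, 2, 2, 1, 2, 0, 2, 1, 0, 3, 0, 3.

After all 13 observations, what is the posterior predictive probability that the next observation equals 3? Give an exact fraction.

3/23

obs 1: x=1 → posterior Dirichlet(7/3, 10, 3, 9/5)
obs 2: x=2 → posterior Dirichlet(7/3, 10, 4, 9/5)
obs 3: x=2 → posterior Dirichlet(7/3, 10, 5, 9/5)
obs 4: x=2 → posterior Dirichlet(7/3, 10, 6, 9/5)
obs 5: x=1 → posterior Dirichlet(7/3, 11, 6, 9/5)
obs 6: x=2 → posterior Dirichlet(7/3, 11, 7, 9/5)
obs 7: x=0 → posterior Dirichlet(10/3, 11, 7, 9/5)
obs 8: x=2 → posterior Dirichlet(10/3, 11, 8, 9/5)
obs 9: x=1 → posterior Dirichlet(10/3, 12, 8, 9/5)
obs 10: x=0 → posterior Dirichlet(13/3, 12, 8, 9/5)
obs 11: x=3 → posterior Dirichlet(13/3, 12, 8, 14/5)
obs 12: x=0 → posterior Dirichlet(16/3, 12, 8, 14/5)
obs 13: x=3 → posterior Dirichlet(16/3, 12, 8, 19/5)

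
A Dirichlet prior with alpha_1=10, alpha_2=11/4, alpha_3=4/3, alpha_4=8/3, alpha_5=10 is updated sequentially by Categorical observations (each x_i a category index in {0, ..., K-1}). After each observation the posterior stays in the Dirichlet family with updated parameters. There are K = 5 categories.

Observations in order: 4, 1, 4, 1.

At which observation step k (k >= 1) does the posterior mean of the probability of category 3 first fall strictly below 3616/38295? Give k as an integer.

k = 2

obs 1: x=4 → posterior Dirichlet(10, 11/4, 4/3, 8/3, 11)
obs 2: x=1 → posterior Dirichlet(10, 15/4, 4/3, 8/3, 11)
obs 3: x=4 → posterior Dirichlet(10, 15/4, 4/3, 8/3, 12)
obs 4: x=1 → posterior Dirichlet(10, 19/4, 4/3, 8/3, 12)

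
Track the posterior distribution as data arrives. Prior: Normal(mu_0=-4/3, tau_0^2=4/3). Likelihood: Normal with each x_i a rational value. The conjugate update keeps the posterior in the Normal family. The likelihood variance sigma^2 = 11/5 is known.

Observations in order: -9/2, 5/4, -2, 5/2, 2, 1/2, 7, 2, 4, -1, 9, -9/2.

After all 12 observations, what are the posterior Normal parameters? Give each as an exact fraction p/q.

obs 1: x=-9/2 → posterior Normal(-134/53, 44/53)
obs 2: x=5/4 → posterior Normal(-109/73, 44/73)
obs 3: x=-2 → posterior Normal(-149/93, 44/93)
obs 4: x=5/2 → posterior Normal(-99/113, 44/113)
obs 5: x=2 → posterior Normal(-59/133, 44/133)
obs 6: x=1/2 → posterior Normal(-49/153, 44/153)
obs 7: x=7 → posterior Normal(91/173, 44/173)
obs 8: x=2 → posterior Normal(131/193, 44/193)
obs 9: x=4 → posterior Normal(211/213, 44/213)
obs 10: x=-1 → posterior Normal(191/233, 44/233)
obs 11: x=9 → posterior Normal(371/253, 4/23)
obs 12: x=-9/2 → posterior Normal(281/273, 44/273)

mu_0=281/273, tau_0^2=44/273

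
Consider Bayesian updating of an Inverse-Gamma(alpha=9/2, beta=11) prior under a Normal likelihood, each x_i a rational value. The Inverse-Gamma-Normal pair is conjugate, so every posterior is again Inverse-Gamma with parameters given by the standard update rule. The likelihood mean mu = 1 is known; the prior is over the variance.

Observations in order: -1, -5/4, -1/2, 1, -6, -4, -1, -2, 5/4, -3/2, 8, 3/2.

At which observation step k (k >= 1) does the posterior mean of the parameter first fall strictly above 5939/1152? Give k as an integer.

obs 1: x=-1 → posterior Inverse-Gamma(5, 13)
obs 2: x=-5/4 → posterior Inverse-Gamma(11/2, 497/32)
obs 3: x=-1/2 → posterior Inverse-Gamma(6, 533/32)
obs 4: x=1 → posterior Inverse-Gamma(13/2, 533/32)
obs 5: x=-6 → posterior Inverse-Gamma(7, 1317/32)
obs 6: x=-4 → posterior Inverse-Gamma(15/2, 1717/32)
obs 7: x=-1 → posterior Inverse-Gamma(8, 1781/32)
obs 8: x=-2 → posterior Inverse-Gamma(17/2, 1925/32)
obs 9: x=5/4 → posterior Inverse-Gamma(9, 963/16)
obs 10: x=-3/2 → posterior Inverse-Gamma(19/2, 1013/16)
obs 11: x=8 → posterior Inverse-Gamma(10, 1405/16)
obs 12: x=3/2 → posterior Inverse-Gamma(21/2, 1407/16)

k = 5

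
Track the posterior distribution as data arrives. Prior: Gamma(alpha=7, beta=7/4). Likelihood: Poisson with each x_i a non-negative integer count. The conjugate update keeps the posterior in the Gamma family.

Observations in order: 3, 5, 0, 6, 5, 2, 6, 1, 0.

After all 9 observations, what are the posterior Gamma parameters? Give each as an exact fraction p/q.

alpha=35, beta=43/4

obs 1: x=3 → posterior Gamma(10, 11/4)
obs 2: x=5 → posterior Gamma(15, 15/4)
obs 3: x=0 → posterior Gamma(15, 19/4)
obs 4: x=6 → posterior Gamma(21, 23/4)
obs 5: x=5 → posterior Gamma(26, 27/4)
obs 6: x=2 → posterior Gamma(28, 31/4)
obs 7: x=6 → posterior Gamma(34, 35/4)
obs 8: x=1 → posterior Gamma(35, 39/4)
obs 9: x=0 → posterior Gamma(35, 43/4)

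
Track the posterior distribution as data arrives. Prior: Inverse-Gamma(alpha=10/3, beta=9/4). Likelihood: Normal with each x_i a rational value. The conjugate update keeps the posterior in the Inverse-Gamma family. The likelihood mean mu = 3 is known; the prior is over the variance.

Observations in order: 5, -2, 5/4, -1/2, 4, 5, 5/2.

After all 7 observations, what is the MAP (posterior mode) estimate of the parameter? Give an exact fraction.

obs 1: x=5 → posterior Inverse-Gamma(23/6, 17/4)
obs 2: x=-2 → posterior Inverse-Gamma(13/3, 67/4)
obs 3: x=5/4 → posterior Inverse-Gamma(29/6, 585/32)
obs 4: x=-1/2 → posterior Inverse-Gamma(16/3, 781/32)
obs 5: x=4 → posterior Inverse-Gamma(35/6, 797/32)
obs 6: x=5 → posterior Inverse-Gamma(19/3, 861/32)
obs 7: x=5/2 → posterior Inverse-Gamma(41/6, 865/32)

2595/752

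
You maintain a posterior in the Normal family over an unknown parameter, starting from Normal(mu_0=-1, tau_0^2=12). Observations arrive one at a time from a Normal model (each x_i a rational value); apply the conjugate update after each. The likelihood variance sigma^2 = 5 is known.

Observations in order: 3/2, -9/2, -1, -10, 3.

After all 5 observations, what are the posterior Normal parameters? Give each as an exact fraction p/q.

obs 1: x=3/2 → posterior Normal(13/17, 60/17)
obs 2: x=-9/2 → posterior Normal(-41/29, 60/29)
obs 3: x=-1 → posterior Normal(-53/41, 60/41)
obs 4: x=-10 → posterior Normal(-173/53, 60/53)
obs 5: x=3 → posterior Normal(-137/65, 12/13)

mu_0=-137/65, tau_0^2=12/13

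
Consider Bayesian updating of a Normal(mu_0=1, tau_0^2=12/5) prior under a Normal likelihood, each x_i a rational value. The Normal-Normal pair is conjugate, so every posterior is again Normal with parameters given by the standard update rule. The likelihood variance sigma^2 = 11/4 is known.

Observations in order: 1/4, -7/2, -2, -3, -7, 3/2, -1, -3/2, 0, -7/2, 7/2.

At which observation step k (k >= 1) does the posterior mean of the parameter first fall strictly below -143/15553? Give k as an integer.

k = 2

obs 1: x=1/4 → posterior Normal(67/103, 132/103)
obs 2: x=-7/2 → posterior Normal(-101/151, 132/151)
obs 3: x=-2 → posterior Normal(-197/199, 132/199)
obs 4: x=-3 → posterior Normal(-341/247, 132/247)
obs 5: x=-7 → posterior Normal(-677/295, 132/295)
obs 6: x=3/2 → posterior Normal(-605/343, 132/343)
obs 7: x=-1 → posterior Normal(-653/391, 132/391)
obs 8: x=-3/2 → posterior Normal(-725/439, 132/439)
obs 9: x=0 → posterior Normal(-725/487, 132/487)
obs 10: x=-7/2 → posterior Normal(-893/535, 132/535)
obs 11: x=7/2 → posterior Normal(-725/583, 12/53)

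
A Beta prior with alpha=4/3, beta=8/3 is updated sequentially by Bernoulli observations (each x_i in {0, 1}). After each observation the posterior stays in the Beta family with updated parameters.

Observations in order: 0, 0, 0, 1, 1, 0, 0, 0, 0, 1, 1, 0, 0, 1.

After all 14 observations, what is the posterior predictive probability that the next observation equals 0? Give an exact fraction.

35/54

obs 1: x=0 → posterior Beta(4/3, 11/3)
obs 2: x=0 → posterior Beta(4/3, 14/3)
obs 3: x=0 → posterior Beta(4/3, 17/3)
obs 4: x=1 → posterior Beta(7/3, 17/3)
obs 5: x=1 → posterior Beta(10/3, 17/3)
obs 6: x=0 → posterior Beta(10/3, 20/3)
obs 7: x=0 → posterior Beta(10/3, 23/3)
obs 8: x=0 → posterior Beta(10/3, 26/3)
obs 9: x=0 → posterior Beta(10/3, 29/3)
obs 10: x=1 → posterior Beta(13/3, 29/3)
obs 11: x=1 → posterior Beta(16/3, 29/3)
obs 12: x=0 → posterior Beta(16/3, 32/3)
obs 13: x=0 → posterior Beta(16/3, 35/3)
obs 14: x=1 → posterior Beta(19/3, 35/3)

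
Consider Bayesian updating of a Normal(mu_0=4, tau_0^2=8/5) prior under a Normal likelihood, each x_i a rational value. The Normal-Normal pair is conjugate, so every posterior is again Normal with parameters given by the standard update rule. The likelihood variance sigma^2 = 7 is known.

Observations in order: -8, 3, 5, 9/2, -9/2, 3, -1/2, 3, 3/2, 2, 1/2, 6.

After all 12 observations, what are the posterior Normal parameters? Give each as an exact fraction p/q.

obs 1: x=-8 → posterior Normal(76/43, 56/43)
obs 2: x=3 → posterior Normal(100/51, 56/51)
obs 3: x=5 → posterior Normal(140/59, 56/59)
obs 4: x=9/2 → posterior Normal(176/67, 56/67)
obs 5: x=-9/2 → posterior Normal(28/15, 56/75)
obs 6: x=3 → posterior Normal(164/83, 56/83)
obs 7: x=-1/2 → posterior Normal(160/91, 8/13)
obs 8: x=3 → posterior Normal(184/99, 56/99)
obs 9: x=3/2 → posterior Normal(196/107, 56/107)
obs 10: x=2 → posterior Normal(212/115, 56/115)
obs 11: x=1/2 → posterior Normal(72/41, 56/123)
obs 12: x=6 → posterior Normal(264/131, 56/131)

mu_0=264/131, tau_0^2=56/131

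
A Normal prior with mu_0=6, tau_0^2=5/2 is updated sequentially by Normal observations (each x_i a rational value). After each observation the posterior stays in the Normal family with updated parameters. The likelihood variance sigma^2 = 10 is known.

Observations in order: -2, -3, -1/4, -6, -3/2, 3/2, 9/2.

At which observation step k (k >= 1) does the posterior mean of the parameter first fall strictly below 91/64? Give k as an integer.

obs 1: x=-2 → posterior Normal(22/5, 2)
obs 2: x=-3 → posterior Normal(19/6, 5/3)
obs 3: x=-1/4 → posterior Normal(75/28, 10/7)
obs 4: x=-6 → posterior Normal(51/32, 5/4)
obs 5: x=-3/2 → posterior Normal(5/4, 10/9)
obs 6: x=3/2 → posterior Normal(51/40, 1)
obs 7: x=9/2 → posterior Normal(69/44, 10/11)

k = 5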